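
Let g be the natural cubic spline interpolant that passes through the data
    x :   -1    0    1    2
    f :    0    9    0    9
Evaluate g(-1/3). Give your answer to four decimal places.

8.2222

Let M_i = g''(x_i). Step sizes h_i = 1, 1, 1; slopes of the chords Δ_i = (y_(i+1) - y_i)/h_i = 9, -9, 9.
  1·M_0 + 4·M_1 + 1·M_2 = 6(Δ_1 - Δ_0) = -108
  1·M_1 + 4·M_2 + 1·M_3 = 6(Δ_2 - Δ_1) = 108
Natural end conditions: M_0 = M_3 = 0.
Hence M_0 = 0, M_1 = -36, M_2 = 36, M_3 = 0.
On [-1, 0], g(x) = 0 + 15·(x + 1) + 0·(x + 1)² - 6·(x + 1)³.
With (x + 1) = 2/3: g(-1/3) = 74/9.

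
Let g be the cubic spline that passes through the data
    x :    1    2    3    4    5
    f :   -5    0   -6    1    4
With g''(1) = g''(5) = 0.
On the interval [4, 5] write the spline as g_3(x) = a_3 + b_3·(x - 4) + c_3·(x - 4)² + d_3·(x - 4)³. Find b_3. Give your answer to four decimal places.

7.3929

Write M_i for g''(x_i). With h_i = 1, 1, 1, 1 and divided differences Δ_i = 5, -6, 7, 3, the continuity of g' gives the tridiagonal system
  1·M_0 + 4·M_1 + 1·M_2 = 6(Δ_1 - Δ_0) = -66
  1·M_1 + 4·M_2 + 1·M_3 = 6(Δ_2 - Δ_1) = 78
  1·M_2 + 4·M_3 + 1·M_4 = 6(Δ_3 - Δ_2) = -24
Natural end conditions: M_0 = M_4 = 0.
Solving: M_0 = 0, M_1 = -663/28, M_2 = 201/7, M_3 = -369/28, M_4 = 0.
On [4, 5], with g_3(x) = a_3 + b_3·(x - 4) + c_3·(x - 4)² + d_3·(x - 4)³: c_3 = M_3/2 = -369/56, d_3 = (M_4 - M_3)/(6h_3) = 123/56, b_3 = Δ_3 - h_3(2M_3 + M_4)/6 = 207/28.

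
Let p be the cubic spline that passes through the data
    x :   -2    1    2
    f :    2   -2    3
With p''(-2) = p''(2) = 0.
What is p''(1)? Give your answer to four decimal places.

4.7500

Let σ_i = p''(x_i). Step sizes h_i = 3, 1; slopes of the chords Δ_i = (y_(i+1) - y_i)/h_i = -4/3, 5.
  3·σ_0 + 8·σ_1 + 1·σ_2 = 6(Δ_1 - Δ_0) = 38
Natural end conditions: σ_0 = σ_2 = 0.
Solving the tridiagonal system: σ_0 = 0, σ_1 = 19/4, σ_2 = 0.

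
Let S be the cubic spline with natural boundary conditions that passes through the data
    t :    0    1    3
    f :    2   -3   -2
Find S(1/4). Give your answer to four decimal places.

Let M_i = S''(x_i). Step sizes h_i = 1, 2; slopes of the chords Δ_i = (y_(i+1) - y_i)/h_i = -5, 1/2.
  1·M_0 + 6·M_1 + 2·M_2 = 6(Δ_1 - Δ_0) = 33
Natural end conditions: M_0 = M_2 = 0.
Forward elimination and back-substitution give M_0 = 0, M_1 = 11/2, M_2 = 0.
On [0, 1], S(t) = 2 - 71/12·t + 0·t² + 11/12·t³.
With t = 1/4: S(1/4) = 137/256.

0.5352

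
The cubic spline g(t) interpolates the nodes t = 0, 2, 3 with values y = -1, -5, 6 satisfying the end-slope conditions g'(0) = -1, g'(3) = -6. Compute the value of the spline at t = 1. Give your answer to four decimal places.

Put σ_i = g'' at the i-th knot. Here h = (2, 1) and Δ = (-2, 11), so the interior equations h_(i-1)·σ_(i-1) + 2(h_(i-1)+h_i)·σ_i + h_i·σ_(i+1) = 6(Δ_i − Δ_(i-1)) read
  2·σ_0 + 6·σ_1 + 1·σ_2 = 6(Δ_1 - Δ_0) = 78
Clamped end conditions give two more equations: 2h_0·σ_0 + h_0·σ_1 = 6(Δ_0 - g'(0)) = -6 and h_1·σ_1 + 2h_1·σ_2 = 6(g'(3) - Δ_1) = -102.
Forward elimination and back-substitution give σ_0 = -97/6, σ_1 = 88/3, σ_2 = -197/3.
On [0, 2], g(t) = -1 - 1·t - 97/12·t² + 91/24·t³.
With t = 1: g(1) = -151/24.

-6.2917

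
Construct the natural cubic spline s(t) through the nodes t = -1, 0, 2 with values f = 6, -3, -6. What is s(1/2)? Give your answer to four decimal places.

-5.3906

With M_i denoting the second derivative at x_i, h_i = 1, 2, and Δ_i = (y_(i+1) − y_i)/h_i = -9, -3/2:
  1·M_0 + 6·M_1 + 2·M_2 = 6(Δ_1 - Δ_0) = 45
Natural end conditions: M_0 = M_2 = 0.
Solving the tridiagonal system: M_0 = 0, M_1 = 15/2, M_2 = 0.
On [0, 2], s(t) = -3 - 13/2·t + 15/4·t² - 5/8·t³.
With t = 1/2: s(1/2) = -345/64.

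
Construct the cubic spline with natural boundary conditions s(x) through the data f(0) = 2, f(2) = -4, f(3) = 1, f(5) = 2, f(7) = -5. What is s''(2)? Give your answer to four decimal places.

8.9063

Let M_i = s''(x_i). Step sizes h_i = 2, 1, 2, 2; slopes of the chords Δ_i = (y_(i+1) - y_i)/h_i = -3, 5, 1/2, -7/2.
  2·M_0 + 6·M_1 + 1·M_2 = 6(Δ_1 - Δ_0) = 48
  1·M_1 + 6·M_2 + 2·M_3 = 6(Δ_2 - Δ_1) = -27
  2·M_2 + 8·M_3 + 2·M_4 = 6(Δ_3 - Δ_2) = -24
Natural end conditions: M_0 = M_4 = 0.
Solving: M_0 = 0, M_1 = 285/32, M_2 = -87/16, M_3 = -105/64, M_4 = 0.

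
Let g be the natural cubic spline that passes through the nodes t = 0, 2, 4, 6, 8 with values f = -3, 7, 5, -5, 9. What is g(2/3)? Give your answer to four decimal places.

0.9894

Let M_i = g''(x_i). Step sizes h_i = 2, 2, 2, 2; slopes of the chords Δ_i = (y_(i+1) - y_i)/h_i = 5, -1, -5, 7.
  2·M_0 + 8·M_1 + 2·M_2 = 6(Δ_1 - Δ_0) = -36
  2·M_1 + 8·M_2 + 2·M_3 = 6(Δ_2 - Δ_1) = -24
  2·M_2 + 8·M_3 + 2·M_4 = 6(Δ_3 - Δ_2) = 72
Natural end conditions: M_0 = M_4 = 0.
Hence M_0 = 0, M_1 = -93/28, M_2 = -33/7, M_3 = 285/28, M_4 = 0.
On [0, 2], g(t) = -3 + 171/28·t + 0·t² - 31/112·t³.
With t = 2/3: g(2/3) = 187/189.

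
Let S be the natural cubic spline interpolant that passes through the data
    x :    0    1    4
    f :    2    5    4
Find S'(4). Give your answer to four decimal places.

-1.5833

Write M_i for S''(x_i). With h_i = 1, 3 and divided differences Δ_i = 3, -1/3, the continuity of S' gives the tridiagonal system
  1·M_0 + 8·M_1 + 3·M_2 = 6(Δ_1 - Δ_0) = -20
Natural end conditions: M_0 = M_2 = 0.
Solving: M_0 = 0, M_1 = -5/2, M_2 = 0.
On [1, 4], S'(x) = b_1 + 2c_1·(x - 1) + 3d_1·(x - 1)² with b_1 = Δ_1 - h_1(2M_1 + M_2)/6 = 13/6, c_1 = M_1/2 = -5/4, d_1 = (M_2 - M_1)/(6h_1) = 5/36. So S'(4) = -19/12.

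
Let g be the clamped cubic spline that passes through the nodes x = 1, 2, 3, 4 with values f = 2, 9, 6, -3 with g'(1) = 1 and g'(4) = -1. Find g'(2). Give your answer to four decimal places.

Put M_i = g'' at the i-th knot. Here h = (1, 1, 1) and Δ = (7, -3, -9), so the interior equations h_(i-1)·M_(i-1) + 2(h_(i-1)+h_i)·M_i + h_i·M_(i+1) = 6(Δ_i − Δ_(i-1)) read
  1·M_0 + 4·M_1 + 1·M_2 = 6(Δ_1 - Δ_0) = -60
  1·M_1 + 4·M_2 + 1·M_3 = 6(Δ_2 - Δ_1) = -36
Clamped end conditions give two more equations: 2h_0·M_0 + h_0·M_1 = 6(Δ_0 - g'(1)) = 36 and h_2·M_2 + 2h_2·M_3 = 6(g'(4) - Δ_2) = 48.
Solving the tridiagonal system: M_0 = 412/15, M_1 = -284/15, M_2 = -176/15, M_3 = 448/15.
On [2, 3], g'(x) = b_1 + 2c_1·(x - 2) + 3d_1·(x - 2)² with b_1 = Δ_1 - h_1(2M_1 + M_2)/6 = 79/15, c_1 = M_1/2 = -142/15, d_1 = (M_2 - M_1)/(6h_1) = 6/5. So g'(2) = 79/15.

5.2667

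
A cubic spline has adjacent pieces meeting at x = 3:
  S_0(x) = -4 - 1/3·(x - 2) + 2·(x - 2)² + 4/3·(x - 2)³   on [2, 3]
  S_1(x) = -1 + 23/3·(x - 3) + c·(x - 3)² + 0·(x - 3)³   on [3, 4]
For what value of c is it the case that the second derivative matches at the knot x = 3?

S_0''(x) = 4 + 8·(x - 2), so S_0''(3) = 12. On the right, S_1''(3) = 2c, so c = 6.

6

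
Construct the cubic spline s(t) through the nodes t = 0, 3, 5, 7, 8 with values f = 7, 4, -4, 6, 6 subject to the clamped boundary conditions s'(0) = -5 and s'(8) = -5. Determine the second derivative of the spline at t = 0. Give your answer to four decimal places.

Write M_i for s''(x_i). With h_i = 3, 2, 2, 1 and divided differences Δ_i = -1, -4, 5, 0, the continuity of s' gives the tridiagonal system
  3·M_0 + 10·M_1 + 2·M_2 = 6(Δ_1 - Δ_0) = -18
  2·M_1 + 8·M_2 + 2·M_3 = 6(Δ_2 - Δ_1) = 54
  2·M_2 + 6·M_3 + 1·M_4 = 6(Δ_3 - Δ_2) = -30
Clamped end conditions give two more equations: 2h_0·M_0 + h_0·M_1 = 6(Δ_0 - s'(0)) = 24 and h_3·M_3 + 2h_3·M_4 = 6(s'(8) - Δ_3) = -30.
Hence M_0 = 733/106, M_1 = -309/53, M_2 = 2073/212, M_3 = -333/53, M_4 = -1257/106.

6.9151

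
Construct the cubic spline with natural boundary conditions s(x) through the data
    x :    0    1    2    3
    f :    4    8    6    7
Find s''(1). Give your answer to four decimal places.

-10.8000

Let σ_i = s''(x_i). Step sizes h_i = 1, 1, 1; slopes of the chords Δ_i = (y_(i+1) - y_i)/h_i = 4, -2, 1.
  1·σ_0 + 4·σ_1 + 1·σ_2 = 6(Δ_1 - Δ_0) = -36
  1·σ_1 + 4·σ_2 + 1·σ_3 = 6(Δ_2 - Δ_1) = 18
Natural end conditions: σ_0 = σ_3 = 0.
Solving: σ_0 = 0, σ_1 = -54/5, σ_2 = 36/5, σ_3 = 0.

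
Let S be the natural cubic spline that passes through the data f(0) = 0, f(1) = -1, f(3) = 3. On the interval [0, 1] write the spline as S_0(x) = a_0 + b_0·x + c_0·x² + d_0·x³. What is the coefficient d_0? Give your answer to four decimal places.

0.5000

Let M_i = S''(x_i). Step sizes h_i = 1, 2; slopes of the chords Δ_i = (y_(i+1) - y_i)/h_i = -1, 2.
  1·M_0 + 6·M_1 + 2·M_2 = 6(Δ_1 - Δ_0) = 18
Natural end conditions: M_0 = M_2 = 0.
Hence M_0 = 0, M_1 = 3, M_2 = 0.
On [0, 1], with S_0(x) = a_0 + b_0·x + c_0·x² + d_0·x³: c_0 = M_0/2 = 0, d_0 = (M_1 - M_0)/(6h_0) = 1/2, b_0 = Δ_0 - h_0(2M_0 + M_1)/6 = -3/2.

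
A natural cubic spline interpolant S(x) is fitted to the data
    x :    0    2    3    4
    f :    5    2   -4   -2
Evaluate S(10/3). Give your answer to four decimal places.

-4.1787

Let M_i = S''(x_i). Step sizes h_i = 2, 1, 1; slopes of the chords Δ_i = (y_(i+1) - y_i)/h_i = -3/2, -6, 2.
  2·M_0 + 6·M_1 + 1·M_2 = 6(Δ_1 - Δ_0) = -27
  1·M_1 + 4·M_2 + 1·M_3 = 6(Δ_2 - Δ_1) = 48
Natural end conditions: M_0 = M_3 = 0.
Solving the tridiagonal system: M_0 = 0, M_1 = -156/23, M_2 = 315/23, M_3 = 0.
On [3, 4], S(x) = -4 - 59/23·(x - 3) + 315/46·(x - 3)² - 105/46·(x - 3)³.
With (x - 3) = 1/3: S(10/3) = -865/207.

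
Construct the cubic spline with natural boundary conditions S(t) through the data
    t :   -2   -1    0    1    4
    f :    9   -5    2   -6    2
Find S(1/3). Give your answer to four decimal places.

Put m_i = S'' at the i-th knot. Here h = (1, 1, 1, 3) and Δ = (-14, 7, -8, 8/3), so the interior equations h_(i-1)·m_(i-1) + 2(h_(i-1)+h_i)·m_i + h_i·m_(i+1) = 6(Δ_i − Δ_(i-1)) read
  1·m_0 + 4·m_1 + 1·m_2 = 6(Δ_1 - Δ_0) = 126
  1·m_1 + 4·m_2 + 1·m_3 = 6(Δ_2 - Δ_1) = -90
  1·m_2 + 8·m_3 + 3·m_4 = 6(Δ_3 - Δ_2) = 64
Natural end conditions: m_0 = m_4 = 0.
Solving: m_0 = 0, m_1 = 2345/58, m_2 = -1036/29, m_3 = 723/58, m_4 = 0.
On [0, 1], S(t) = 2 + 637/348·t - 518/29·t² + 2795/348·t³.
With t = 1/3: S(1/3) = 2168/2349.

0.9229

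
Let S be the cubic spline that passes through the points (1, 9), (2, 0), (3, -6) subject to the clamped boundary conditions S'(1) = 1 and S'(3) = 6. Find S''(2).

Write M_i for S''(x_i). With h_i = 1, 1 and divided differences Δ_i = -9, -6, the continuity of S' gives the tridiagonal system
  1·M_0 + 4·M_1 + 1·M_2 = 6(Δ_1 - Δ_0) = 18
Clamped end conditions give two more equations: 2h_0·M_0 + h_0·M_1 = 6(Δ_0 - S'(1)) = -60 and h_1·M_1 + 2h_1·M_2 = 6(S'(3) - Δ_1) = 72.
Solving the tridiagonal system: M_0 = -32, M_1 = 4, M_2 = 34.

4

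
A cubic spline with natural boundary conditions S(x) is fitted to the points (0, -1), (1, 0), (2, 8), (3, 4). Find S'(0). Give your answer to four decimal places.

Put σ_i = S'' at the i-th knot. Here h = (1, 1, 1) and Δ = (1, 8, -4), so the interior equations h_(i-1)·σ_(i-1) + 2(h_(i-1)+h_i)·σ_i + h_i·σ_(i+1) = 6(Δ_i − Δ_(i-1)) read
  1·σ_0 + 4·σ_1 + 1·σ_2 = 6(Δ_1 - Δ_0) = 42
  1·σ_1 + 4·σ_2 + 1·σ_3 = 6(Δ_2 - Δ_1) = -72
Natural end conditions: σ_0 = σ_3 = 0.
Solving: σ_0 = 0, σ_1 = 16, σ_2 = -22, σ_3 = 0.
On [0, 1], S'(x) = b_0 + 2c_0·x + 3d_0·x² with b_0 = Δ_0 - h_0(2σ_0 + σ_1)/6 = -5/3, c_0 = σ_0/2 = 0, d_0 = (σ_1 - σ_0)/(6h_0) = 8/3. So S'(0) = -5/3.

-1.6667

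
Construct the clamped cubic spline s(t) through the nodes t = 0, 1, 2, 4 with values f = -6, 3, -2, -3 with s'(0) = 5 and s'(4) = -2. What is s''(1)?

-31

With M_i denoting the second derivative at x_i, h_i = 1, 1, 2, and Δ_i = (y_(i+1) − y_i)/h_i = 9, -5, -1/2:
  1·M_0 + 4·M_1 + 1·M_2 = 6(Δ_1 - Δ_0) = -84
  1·M_1 + 6·M_2 + 2·M_3 = 6(Δ_2 - Δ_1) = 27
Clamped end conditions give two more equations: 2h_0·M_0 + h_0·M_1 = 6(Δ_0 - s'(0)) = 24 and h_2·M_2 + 2h_2·M_3 = 6(s'(4) - Δ_2) = -9.
Forward elimination and back-substitution give M_0 = 55/2, M_1 = -31, M_2 = 25/2, M_3 = -17/2.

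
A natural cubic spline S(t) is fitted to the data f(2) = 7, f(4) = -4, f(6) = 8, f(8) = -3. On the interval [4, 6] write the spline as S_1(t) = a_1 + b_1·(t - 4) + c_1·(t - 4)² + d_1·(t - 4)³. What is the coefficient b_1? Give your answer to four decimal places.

2.1667

Write m_i for S''(x_i). With h_i = 2, 2, 2 and divided differences Δ_i = -11/2, 6, -11/2, the continuity of S' gives the tridiagonal system
  2·m_0 + 8·m_1 + 2·m_2 = 6(Δ_1 - Δ_0) = 69
  2·m_1 + 8·m_2 + 2·m_3 = 6(Δ_2 - Δ_1) = -69
Natural end conditions: m_0 = m_3 = 0.
Solving: m_0 = 0, m_1 = 23/2, m_2 = -23/2, m_3 = 0.
On [4, 6], with S_1(t) = a_1 + b_1·(t - 4) + c_1·(t - 4)² + d_1·(t - 4)³: c_1 = m_1/2 = 23/4, d_1 = (m_2 - m_1)/(6h_1) = -23/12, b_1 = Δ_1 - h_1(2m_1 + m_2)/6 = 13/6.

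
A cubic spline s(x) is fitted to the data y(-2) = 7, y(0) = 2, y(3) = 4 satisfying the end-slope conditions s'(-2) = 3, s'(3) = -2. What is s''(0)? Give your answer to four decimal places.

Let m_i = s''(x_i). Step sizes h_i = 2, 3; slopes of the chords Δ_i = (y_(i+1) - y_i)/h_i = -5/2, 2/3.
  2·m_0 + 10·m_1 + 3·m_2 = 6(Δ_1 - Δ_0) = 19
Clamped end conditions give two more equations: 2h_0·m_0 + h_0·m_1 = 6(Δ_0 - s'(-2)) = -33 and h_1·m_1 + 2h_1·m_2 = 6(s'(3) - Δ_1) = -16.
Forward elimination and back-substitution give m_0 = -223/20, m_1 = 29/5, m_2 = -167/30.

5.8000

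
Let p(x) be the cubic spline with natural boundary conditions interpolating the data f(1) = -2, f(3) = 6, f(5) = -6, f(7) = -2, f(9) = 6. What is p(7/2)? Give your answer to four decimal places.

3.7701

Let σ_i = p''(x_i). Step sizes h_i = 2, 2, 2, 2; slopes of the chords Δ_i = (y_(i+1) - y_i)/h_i = 4, -6, 2, 4.
  2·σ_0 + 8·σ_1 + 2·σ_2 = 6(Δ_1 - Δ_0) = -60
  2·σ_1 + 8·σ_2 + 2·σ_3 = 6(Δ_2 - Δ_1) = 48
  2·σ_2 + 8·σ_3 + 2·σ_4 = 6(Δ_3 - Δ_2) = 12
Natural end conditions: σ_0 = σ_4 = 0.
Hence σ_0 = 0, σ_1 = -135/14, σ_2 = 60/7, σ_3 = -9/14, σ_4 = 0.
On [3, 5], p(x) = 6 - 17/7·(x - 3) - 135/28·(x - 3)² + 85/56·(x - 3)³.
With (x - 3) = 1/2: p(7/2) = 1689/448.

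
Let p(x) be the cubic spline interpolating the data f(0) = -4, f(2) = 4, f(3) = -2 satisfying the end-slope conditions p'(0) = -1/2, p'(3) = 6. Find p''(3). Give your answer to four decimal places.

Put σ_i = p'' at the i-th knot. Here h = (2, 1) and Δ = (4, -6), so the interior equations h_(i-1)·σ_(i-1) + 2(h_(i-1)+h_i)·σ_i + h_i·σ_(i+1) = 6(Δ_i − Δ_(i-1)) read
  2·σ_0 + 6·σ_1 + 1·σ_2 = 6(Δ_1 - Δ_0) = -60
Clamped end conditions give two more equations: 2h_0·σ_0 + h_0·σ_1 = 6(Δ_0 - p'(0)) = 27 and h_1·σ_1 + 2h_1·σ_2 = 6(p'(3) - Δ_1) = 72.
Hence σ_0 = 227/12, σ_1 = -73/3, σ_2 = 289/6.

48.1667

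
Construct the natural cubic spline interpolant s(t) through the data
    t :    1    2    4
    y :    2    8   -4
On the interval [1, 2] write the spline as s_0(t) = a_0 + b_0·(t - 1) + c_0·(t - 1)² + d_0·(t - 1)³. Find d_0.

Write m_i for s''(x_i). With h_i = 1, 2 and divided differences Δ_i = 6, -6, the continuity of s' gives the tridiagonal system
  1·m_0 + 6·m_1 + 2·m_2 = 6(Δ_1 - Δ_0) = -72
Natural end conditions: m_0 = m_2 = 0.
Hence m_0 = 0, m_1 = -12, m_2 = 0.
On [1, 2], with s_0(t) = a_0 + b_0·(t - 1) + c_0·(t - 1)² + d_0·(t - 1)³: c_0 = m_0/2 = 0, d_0 = (m_1 - m_0)/(6h_0) = -2, b_0 = Δ_0 - h_0(2m_0 + m_1)/6 = 8.

-2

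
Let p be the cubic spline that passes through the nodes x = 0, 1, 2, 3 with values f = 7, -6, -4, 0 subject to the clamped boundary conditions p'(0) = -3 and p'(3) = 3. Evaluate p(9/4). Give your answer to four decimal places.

Write σ_i for p''(x_i). With h_i = 1, 1, 1 and divided differences Δ_i = -13, 2, 4, the continuity of p' gives the tridiagonal system
  1·σ_0 + 4·σ_1 + 1·σ_2 = 6(Δ_1 - Δ_0) = 90
  1·σ_1 + 4·σ_2 + 1·σ_3 = 6(Δ_2 - Δ_1) = 12
Clamped end conditions give two more equations: 2h_0·σ_0 + h_0·σ_1 = 6(Δ_0 - p'(0)) = -60 and h_2·σ_2 + 2h_2·σ_3 = 6(p'(3) - Δ_2) = -6.
Hence σ_0 = -48, σ_1 = 36, σ_2 = -6, σ_3 = 0.
On [2, 3], p(x) = -4 + 6·(x - 2) - 3·(x - 2)² + 1·(x - 2)³.
With (x - 2) = 1/4: p(9/4) = -171/64.

-2.6719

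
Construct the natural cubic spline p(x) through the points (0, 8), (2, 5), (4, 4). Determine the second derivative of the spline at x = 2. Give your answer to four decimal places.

0.7500

With m_i denoting the second derivative at x_i, h_i = 2, 2, and Δ_i = (y_(i+1) − y_i)/h_i = -3/2, -1/2:
  2·m_0 + 8·m_1 + 2·m_2 = 6(Δ_1 - Δ_0) = 6
Natural end conditions: m_0 = m_2 = 0.
Solving the tridiagonal system: m_0 = 0, m_1 = 3/4, m_2 = 0.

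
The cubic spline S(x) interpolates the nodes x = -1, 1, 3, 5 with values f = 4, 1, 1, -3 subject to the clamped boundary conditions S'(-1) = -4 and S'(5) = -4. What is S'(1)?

0

Write M_i for S''(x_i). With h_i = 2, 2, 2 and divided differences Δ_i = -3/2, 0, -2, the continuity of S' gives the tridiagonal system
  2·M_0 + 8·M_1 + 2·M_2 = 6(Δ_1 - Δ_0) = 9
  2·M_1 + 8·M_2 + 2·M_3 = 6(Δ_2 - Δ_1) = -12
Clamped end conditions give two more equations: 2h_0·M_0 + h_0·M_1 = 6(Δ_0 - S'(-1)) = 15 and h_2·M_2 + 2h_2·M_3 = 6(S'(5) - Δ_2) = -12.
Solving: M_0 = 7/2, M_1 = 1/2, M_2 = -1, M_3 = -5/2.
On [1, 3], S'(x) = b_1 + 2c_1·(x - 1) + 3d_1·(x - 1)² with b_1 = Δ_1 - h_1(2M_1 + M_2)/6 = 0, c_1 = M_1/2 = 1/4, d_1 = (M_2 - M_1)/(6h_1) = -1/8. So S'(1) = 0.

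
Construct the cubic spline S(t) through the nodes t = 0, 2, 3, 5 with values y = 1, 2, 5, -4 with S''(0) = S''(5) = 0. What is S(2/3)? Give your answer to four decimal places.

0.5714

With M_i denoting the second derivative at x_i, h_i = 2, 1, 2, and Δ_i = (y_(i+1) − y_i)/h_i = 1/2, 3, -9/2:
  2·M_0 + 6·M_1 + 1·M_2 = 6(Δ_1 - Δ_0) = 15
  1·M_1 + 6·M_2 + 2·M_3 = 6(Δ_2 - Δ_1) = -45
Natural end conditions: M_0 = M_3 = 0.
Solving the tridiagonal system: M_0 = 0, M_1 = 27/7, M_2 = -57/7, M_3 = 0.
On [0, 2], S(t) = 1 - 11/14·t + 0·t² + 9/28·t³.
With t = 2/3: S(2/3) = 4/7.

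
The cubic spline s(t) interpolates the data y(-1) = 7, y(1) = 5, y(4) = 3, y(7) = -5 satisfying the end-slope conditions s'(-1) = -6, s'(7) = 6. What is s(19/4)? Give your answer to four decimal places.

-0.9256

Write m_i for s''(x_i). With h_i = 2, 3, 3 and divided differences Δ_i = -1, -2/3, -8/3, the continuity of s' gives the tridiagonal system
  2·m_0 + 10·m_1 + 3·m_2 = 6(Δ_1 - Δ_0) = 2
  3·m_1 + 12·m_2 + 3·m_3 = 6(Δ_2 - Δ_1) = -12
Clamped end conditions give two more equations: 2h_0·m_0 + h_0·m_1 = 6(Δ_0 - s'(-1)) = 30 and h_2·m_2 + 2h_2·m_3 = 6(s'(7) - Δ_2) = 52.
Hence m_0 = 145/19, m_1 = -5/19, m_2 = -202/57, m_3 = 595/57.
On [4, 7], s(t) = 3 - 165/38·(t - 4) - 101/57·(t - 4)² + 797/1026·(t - 4)³.
With (t - 4) = 3/4: s(19/4) = -2251/2432.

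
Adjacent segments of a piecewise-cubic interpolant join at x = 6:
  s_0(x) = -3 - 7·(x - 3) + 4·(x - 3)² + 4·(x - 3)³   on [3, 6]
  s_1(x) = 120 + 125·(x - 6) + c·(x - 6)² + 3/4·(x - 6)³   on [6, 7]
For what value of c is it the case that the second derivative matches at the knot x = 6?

40

s_0''(x) = 8 + 24·(x - 3), so s_0''(6) = 80. On the right, s_1''(6) = 2c, so c = 40.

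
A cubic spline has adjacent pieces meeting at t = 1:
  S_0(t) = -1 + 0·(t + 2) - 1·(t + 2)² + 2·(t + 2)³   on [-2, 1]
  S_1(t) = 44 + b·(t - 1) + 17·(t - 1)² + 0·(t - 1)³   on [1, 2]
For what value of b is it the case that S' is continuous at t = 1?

48

S_0'(t) = 0 - 2·(t + 2) + 6·(t + 2)², so S_0'(1) = 48. On the right, S_1'(1) = b, so b = 48.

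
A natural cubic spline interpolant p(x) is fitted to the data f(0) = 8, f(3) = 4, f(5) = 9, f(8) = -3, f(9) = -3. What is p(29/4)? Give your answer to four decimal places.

-0.4401

Let m_i = p''(x_i). Step sizes h_i = 3, 2, 3, 1; slopes of the chords Δ_i = (y_(i+1) - y_i)/h_i = -4/3, 5/2, -4, 0.
  3·m_0 + 10·m_1 + 2·m_2 = 6(Δ_1 - Δ_0) = 23
  2·m_1 + 10·m_2 + 3·m_3 = 6(Δ_2 - Δ_1) = -39
  3·m_2 + 8·m_3 + 1·m_4 = 6(Δ_3 - Δ_2) = 24
Natural end conditions: m_0 = m_4 = 0.
Solving: m_0 = 0, m_1 = 2401/678, m_2 = -2104/339, m_3 = 602/113, m_4 = 0.
On [5, 8], p(x) = 9 - 155/339·(x - 5) - 1052/339·(x - 5)² + 1955/3051·(x - 5)³.
With (x - 5) = 9/4: p(29/4) = -3183/7232.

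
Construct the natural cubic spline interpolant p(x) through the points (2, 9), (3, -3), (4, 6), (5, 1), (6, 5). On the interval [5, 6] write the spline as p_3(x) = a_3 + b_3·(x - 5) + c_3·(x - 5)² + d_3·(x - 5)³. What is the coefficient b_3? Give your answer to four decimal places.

-3.5714

With M_i denoting the second derivative at x_i, h_i = 1, 1, 1, 1, and Δ_i = (y_(i+1) − y_i)/h_i = -12, 9, -5, 4:
  1·M_0 + 4·M_1 + 1·M_2 = 6(Δ_1 - Δ_0) = 126
  1·M_1 + 4·M_2 + 1·M_3 = 6(Δ_2 - Δ_1) = -84
  1·M_2 + 4·M_3 + 1·M_4 = 6(Δ_3 - Δ_2) = 54
Natural end conditions: M_0 = M_4 = 0.
Hence M_0 = 0, M_1 = 285/7, M_2 = -258/7, M_3 = 159/7, M_4 = 0.
On [5, 6], with p_3(x) = a_3 + b_3·(x - 5) + c_3·(x - 5)² + d_3·(x - 5)³: c_3 = M_3/2 = 159/14, d_3 = (M_4 - M_3)/(6h_3) = -53/14, b_3 = Δ_3 - h_3(2M_3 + M_4)/6 = -25/7.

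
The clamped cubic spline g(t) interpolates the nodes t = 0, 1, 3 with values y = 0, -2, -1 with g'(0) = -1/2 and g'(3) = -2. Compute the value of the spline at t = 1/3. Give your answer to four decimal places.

-0.5000

Write σ_i for g''(x_i). With h_i = 1, 2 and divided differences Δ_i = -2, 1/2, the continuity of g' gives the tridiagonal system
  1·σ_0 + 6·σ_1 + 2·σ_2 = 6(Δ_1 - Δ_0) = 15
Clamped end conditions give two more equations: 2h_0·σ_0 + h_0·σ_1 = 6(Δ_0 - g'(0)) = -9 and h_1·σ_1 + 2h_1·σ_2 = 6(g'(3) - Δ_1) = -15.
Solving: σ_0 = -15/2, σ_1 = 6, σ_2 = -27/4.
On [0, 1], g(t) = 0 - 1/2·t - 15/4·t² + 9/4·t³.
With t = 1/3: g(1/3) = -1/2.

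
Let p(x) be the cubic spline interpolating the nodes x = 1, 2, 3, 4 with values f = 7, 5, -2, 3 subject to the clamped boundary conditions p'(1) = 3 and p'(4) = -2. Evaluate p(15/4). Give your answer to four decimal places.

2.5438

Let M_i = p''(x_i). Step sizes h_i = 1, 1, 1; slopes of the chords Δ_i = (y_(i+1) - y_i)/h_i = -2, -7, 5.
  1·M_0 + 4·M_1 + 1·M_2 = 6(Δ_1 - Δ_0) = -30
  1·M_1 + 4·M_2 + 1·M_3 = 6(Δ_2 - Δ_1) = 72
Clamped end conditions give two more equations: 2h_0·M_0 + h_0·M_1 = 6(Δ_0 - p'(1)) = -30 and h_2·M_2 + 2h_2·M_3 = 6(p'(4) - Δ_2) = -42.
Solving the tridiagonal system: M_0 = -128/15, M_1 = -194/15, M_2 = 454/15, M_3 = -542/15.
On [3, 4], p(x) = -2 + 14/15·(x - 3) + 227/15·(x - 3)² - 166/15·(x - 3)³.
With (x - 3) = 3/4: p(15/4) = 407/160.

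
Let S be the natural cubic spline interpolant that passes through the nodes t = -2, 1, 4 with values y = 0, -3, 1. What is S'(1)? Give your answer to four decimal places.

0.1667

Write σ_i for S''(x_i). With h_i = 3, 3 and divided differences Δ_i = -1, 4/3, the continuity of S' gives the tridiagonal system
  3·σ_0 + 12·σ_1 + 3·σ_2 = 6(Δ_1 - Δ_0) = 14
Natural end conditions: σ_0 = σ_2 = 0.
Solving: σ_0 = 0, σ_1 = 7/6, σ_2 = 0.
On [1, 4], S'(t) = b_1 + 2c_1·(t - 1) + 3d_1·(t - 1)² with b_1 = Δ_1 - h_1(2σ_1 + σ_2)/6 = 1/6, c_1 = σ_1/2 = 7/12, d_1 = (σ_2 - σ_1)/(6h_1) = -7/108. So S'(1) = 1/6.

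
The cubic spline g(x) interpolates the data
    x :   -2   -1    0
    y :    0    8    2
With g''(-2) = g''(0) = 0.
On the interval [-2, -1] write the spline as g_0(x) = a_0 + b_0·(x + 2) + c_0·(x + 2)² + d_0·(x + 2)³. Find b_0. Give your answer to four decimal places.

11.5000

Let M_i = g''(x_i). Step sizes h_i = 1, 1; slopes of the chords Δ_i = (y_(i+1) - y_i)/h_i = 8, -6.
  1·M_0 + 4·M_1 + 1·M_2 = 6(Δ_1 - Δ_0) = -84
Natural end conditions: M_0 = M_2 = 0.
Forward elimination and back-substitution give M_0 = 0, M_1 = -21, M_2 = 0.
On [-2, -1], with g_0(x) = a_0 + b_0·(x + 2) + c_0·(x + 2)² + d_0·(x + 2)³: c_0 = M_0/2 = 0, d_0 = (M_1 - M_0)/(6h_0) = -7/2, b_0 = Δ_0 - h_0(2M_0 + M_1)/6 = 23/2.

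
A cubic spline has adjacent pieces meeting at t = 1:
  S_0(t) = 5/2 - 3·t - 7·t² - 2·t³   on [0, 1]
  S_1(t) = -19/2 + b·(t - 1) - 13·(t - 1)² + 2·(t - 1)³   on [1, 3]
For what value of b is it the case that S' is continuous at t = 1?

-23

S_0'(t) = -3 - 14·t - 6·t², so S_0'(1) = -23. On the right, S_1'(1) = b, so b = -23.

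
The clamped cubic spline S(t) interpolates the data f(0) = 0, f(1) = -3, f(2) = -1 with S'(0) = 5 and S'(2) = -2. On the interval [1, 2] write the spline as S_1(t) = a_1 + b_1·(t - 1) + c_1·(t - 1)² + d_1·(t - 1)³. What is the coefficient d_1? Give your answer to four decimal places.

-7.5000

Put M_i = S'' at the i-th knot. Here h = (1, 1) and Δ = (-3, 2), so the interior equations h_(i-1)·M_(i-1) + 2(h_(i-1)+h_i)·M_i + h_i·M_(i+1) = 6(Δ_i − Δ_(i-1)) read
  1·M_0 + 4·M_1 + 1·M_2 = 6(Δ_1 - Δ_0) = 30
Clamped end conditions give two more equations: 2h_0·M_0 + h_0·M_1 = 6(Δ_0 - S'(0)) = -48 and h_1·M_1 + 2h_1·M_2 = 6(S'(2) - Δ_1) = -24.
Solving the tridiagonal system: M_0 = -35, M_1 = 22, M_2 = -23.
On [1, 2], with S_1(t) = a_1 + b_1·(t - 1) + c_1·(t - 1)² + d_1·(t - 1)³: c_1 = M_1/2 = 11, d_1 = (M_2 - M_1)/(6h_1) = -15/2, b_1 = Δ_1 - h_1(2M_1 + M_2)/6 = -3/2.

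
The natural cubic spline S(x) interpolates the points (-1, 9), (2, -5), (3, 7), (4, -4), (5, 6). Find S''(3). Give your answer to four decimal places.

With m_i denoting the second derivative at x_i, h_i = 3, 1, 1, 1, and Δ_i = (y_(i+1) − y_i)/h_i = -14/3, 12, -11, 10:
  3·m_0 + 8·m_1 + 1·m_2 = 6(Δ_1 - Δ_0) = 100
  1·m_1 + 4·m_2 + 1·m_3 = 6(Δ_2 - Δ_1) = -138
  1·m_2 + 4·m_3 + 1·m_4 = 6(Δ_3 - Δ_2) = 126
Natural end conditions: m_0 = m_4 = 0.
Forward elimination and back-substitution give m_0 = 0, m_1 = 1089/58, m_2 = -1456/29, m_3 = 2555/58, m_4 = 0.

-50.2069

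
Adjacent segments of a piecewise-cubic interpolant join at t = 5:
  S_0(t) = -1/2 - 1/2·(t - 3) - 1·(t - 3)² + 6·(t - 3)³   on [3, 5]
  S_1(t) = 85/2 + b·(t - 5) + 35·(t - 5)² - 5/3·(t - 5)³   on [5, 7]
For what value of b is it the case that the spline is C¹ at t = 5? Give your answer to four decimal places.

67.5000

S_0'(t) = -1/2 - 2·(t - 3) + 18·(t - 3)², so S_0'(5) = 135/2. On the right, S_1'(5) = b, so b = 135/2.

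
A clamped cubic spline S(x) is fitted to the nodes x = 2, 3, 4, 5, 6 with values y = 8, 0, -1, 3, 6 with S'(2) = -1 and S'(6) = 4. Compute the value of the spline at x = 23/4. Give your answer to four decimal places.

Let σ_i = S''(x_i). Step sizes h_i = 1, 1, 1, 1; slopes of the chords Δ_i = (y_(i+1) - y_i)/h_i = -8, -1, 4, 3.
  1·σ_0 + 4·σ_1 + 1·σ_2 = 6(Δ_1 - Δ_0) = 42
  1·σ_1 + 4·σ_2 + 1·σ_3 = 6(Δ_2 - Δ_1) = 30
  1·σ_2 + 4·σ_3 + 1·σ_4 = 6(Δ_3 - Δ_2) = -6
Clamped end conditions give two more equations: 2h_0·σ_0 + h_0·σ_1 = 6(Δ_0 - S'(2)) = -42 and h_3·σ_3 + 2h_3·σ_4 = 6(S'(6) - Δ_3) = 6.
Solving the tridiagonal system: σ_0 = -823/28, σ_1 = 235/14, σ_2 = 17/4, σ_3 = -53/14, σ_4 = 137/28.
On [5, 6], S(x) = 3 + 193/56·(x - 5) - 53/28·(x - 5)² + 81/56·(x - 5)³.
With (x - 5) = 3/4: S(23/4) = 18387/3584.

5.1303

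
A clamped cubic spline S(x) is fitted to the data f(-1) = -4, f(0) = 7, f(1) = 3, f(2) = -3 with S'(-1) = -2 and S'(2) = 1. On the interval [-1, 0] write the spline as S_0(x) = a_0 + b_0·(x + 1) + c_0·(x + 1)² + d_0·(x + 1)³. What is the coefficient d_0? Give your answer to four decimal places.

With M_i denoting the second derivative at x_i, h_i = 1, 1, 1, and Δ_i = (y_(i+1) − y_i)/h_i = 11, -4, -6:
  1·M_0 + 4·M_1 + 1·M_2 = 6(Δ_1 - Δ_0) = -90
  1·M_1 + 4·M_2 + 1·M_3 = 6(Δ_2 - Δ_1) = -12
Clamped end conditions give two more equations: 2h_0·M_0 + h_0·M_1 = 6(Δ_0 - S'(-1)) = 78 and h_2·M_2 + 2h_2·M_3 = 6(S'(2) - Δ_2) = 42.
Forward elimination and back-substitution give M_0 = 288/5, M_1 = -186/5, M_2 = 6/5, M_3 = 102/5.
On [-1, 0], with S_0(x) = a_0 + b_0·(x + 1) + c_0·(x + 1)² + d_0·(x + 1)³: c_0 = M_0/2 = 144/5, d_0 = (M_1 - M_0)/(6h_0) = -79/5, b_0 = Δ_0 - h_0(2M_0 + M_1)/6 = -2.

-15.8000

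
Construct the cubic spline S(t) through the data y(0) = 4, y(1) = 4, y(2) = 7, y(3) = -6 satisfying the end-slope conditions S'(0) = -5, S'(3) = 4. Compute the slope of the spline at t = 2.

-10

Let M_i = S''(x_i). Step sizes h_i = 1, 1, 1; slopes of the chords Δ_i = (y_(i+1) - y_i)/h_i = 0, 3, -13.
  1·M_0 + 4·M_1 + 1·M_2 = 6(Δ_1 - Δ_0) = 18
  1·M_1 + 4·M_2 + 1·M_3 = 6(Δ_2 - Δ_1) = -96
Clamped end conditions give two more equations: 2h_0·M_0 + h_0·M_1 = 6(Δ_0 - S'(0)) = 30 and h_2·M_2 + 2h_2·M_3 = 6(S'(3) - Δ_2) = 102.
Solving: M_0 = 8, M_1 = 14, M_2 = -46, M_3 = 74.
On [2, 3], S'(t) = b_2 + 2c_2·(t - 2) + 3d_2·(t - 2)² with b_2 = Δ_2 - h_2(2M_2 + M_3)/6 = -10, c_2 = M_2/2 = -23, d_2 = (M_3 - M_2)/(6h_2) = 20. So S'(2) = -10.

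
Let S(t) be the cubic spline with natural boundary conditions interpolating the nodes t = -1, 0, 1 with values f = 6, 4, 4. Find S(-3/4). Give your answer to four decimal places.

Let M_i = S''(x_i). Step sizes h_i = 1, 1; slopes of the chords Δ_i = (y_(i+1) - y_i)/h_i = -2, 0.
  1·M_0 + 4·M_1 + 1·M_2 = 6(Δ_1 - Δ_0) = 12
Natural end conditions: M_0 = M_2 = 0.
Solving the tridiagonal system: M_0 = 0, M_1 = 3, M_2 = 0.
On [-1, 0], S(t) = 6 - 5/2·(t + 1) + 0·(t + 1)² + 1/2·(t + 1)³.
With (t + 1) = 1/4: S(-3/4) = 689/128.

5.3828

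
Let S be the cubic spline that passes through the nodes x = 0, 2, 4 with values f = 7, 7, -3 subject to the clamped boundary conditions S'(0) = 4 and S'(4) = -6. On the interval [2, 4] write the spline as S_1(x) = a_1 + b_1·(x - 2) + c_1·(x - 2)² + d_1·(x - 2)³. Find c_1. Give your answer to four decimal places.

Let M_i = S''(x_i). Step sizes h_i = 2, 2; slopes of the chords Δ_i = (y_(i+1) - y_i)/h_i = 0, -5.
  2·M_0 + 8·M_1 + 2·M_2 = 6(Δ_1 - Δ_0) = -30
Clamped end conditions give two more equations: 2h_0·M_0 + h_0·M_1 = 6(Δ_0 - S'(0)) = -24 and h_1·M_1 + 2h_1·M_2 = 6(S'(4) - Δ_1) = -6.
Solving: M_0 = -19/4, M_1 = -5/2, M_2 = -1/4.
On [2, 4], with S_1(x) = a_1 + b_1·(x - 2) + c_1·(x - 2)² + d_1·(x - 2)³: c_1 = M_1/2 = -5/4, d_1 = (M_2 - M_1)/(6h_1) = 3/16, b_1 = Δ_1 - h_1(2M_1 + M_2)/6 = -13/4.

-1.2500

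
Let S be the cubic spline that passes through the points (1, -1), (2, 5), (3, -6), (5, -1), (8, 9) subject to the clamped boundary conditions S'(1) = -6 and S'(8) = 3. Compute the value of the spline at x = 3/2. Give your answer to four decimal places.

1.1848

Put σ_i = S'' at the i-th knot. Here h = (1, 1, 2, 3) and Δ = (6, -11, 5/2, 10/3), so the interior equations h_(i-1)·σ_(i-1) + 2(h_(i-1)+h_i)·σ_i + h_i·σ_(i+1) = 6(Δ_i − Δ_(i-1)) read
  1·σ_0 + 4·σ_1 + 1·σ_2 = 6(Δ_1 - Δ_0) = -102
  1·σ_1 + 6·σ_2 + 2·σ_3 = 6(Δ_2 - Δ_1) = 81
  2·σ_2 + 10·σ_3 + 3·σ_4 = 6(Δ_3 - Δ_2) = 5
Clamped end conditions give two more equations: 2h_0·σ_0 + h_0·σ_1 = 6(Δ_0 - S'(1)) = 72 and h_3·σ_3 + 2h_3·σ_4 = 6(S'(8) - Δ_3) = -2.
Solving the tridiagonal system: σ_0 = 12263/208, σ_1 = -4775/104, σ_2 = 4721/208, σ_3 = -241/52, σ_4 = 619/312.
On [1, 2], S(x) = -1 - 6·(x - 1) + 12263/416·(x - 1)² - 7271/416·(x - 1)³.
With (x - 1) = 1/2: S(3/2) = 3943/3328.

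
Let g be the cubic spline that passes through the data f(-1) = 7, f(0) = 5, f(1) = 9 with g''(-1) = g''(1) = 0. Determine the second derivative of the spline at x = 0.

Put σ_i = g'' at the i-th knot. Here h = (1, 1) and Δ = (-2, 4), so the interior equations h_(i-1)·σ_(i-1) + 2(h_(i-1)+h_i)·σ_i + h_i·σ_(i+1) = 6(Δ_i − Δ_(i-1)) read
  1·σ_0 + 4·σ_1 + 1·σ_2 = 6(Δ_1 - Δ_0) = 36
Natural end conditions: σ_0 = σ_2 = 0.
Solving the tridiagonal system: σ_0 = 0, σ_1 = 9, σ_2 = 0.

9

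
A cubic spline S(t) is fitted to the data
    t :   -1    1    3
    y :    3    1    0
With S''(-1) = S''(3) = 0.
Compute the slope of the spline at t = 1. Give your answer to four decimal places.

-0.7500

Write M_i for S''(x_i). With h_i = 2, 2 and divided differences Δ_i = -1, -1/2, the continuity of S' gives the tridiagonal system
  2·M_0 + 8·M_1 + 2·M_2 = 6(Δ_1 - Δ_0) = 3
Natural end conditions: M_0 = M_2 = 0.
Solving: M_0 = 0, M_1 = 3/8, M_2 = 0.
On [1, 3], S'(t) = b_1 + 2c_1·(t - 1) + 3d_1·(t - 1)² with b_1 = Δ_1 - h_1(2M_1 + M_2)/6 = -3/4, c_1 = M_1/2 = 3/16, d_1 = (M_2 - M_1)/(6h_1) = -1/32. So S'(1) = -3/4.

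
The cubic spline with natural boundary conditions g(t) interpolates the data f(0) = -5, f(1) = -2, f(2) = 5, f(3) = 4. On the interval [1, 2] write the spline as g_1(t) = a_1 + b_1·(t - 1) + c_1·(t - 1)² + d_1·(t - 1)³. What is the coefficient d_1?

-4

Write M_i for g''(x_i). With h_i = 1, 1, 1 and divided differences Δ_i = 3, 7, -1, the continuity of g' gives the tridiagonal system
  1·M_0 + 4·M_1 + 1·M_2 = 6(Δ_1 - Δ_0) = 24
  1·M_1 + 4·M_2 + 1·M_3 = 6(Δ_2 - Δ_1) = -48
Natural end conditions: M_0 = M_3 = 0.
Solving: M_0 = 0, M_1 = 48/5, M_2 = -72/5, M_3 = 0.
On [1, 2], with g_1(t) = a_1 + b_1·(t - 1) + c_1·(t - 1)² + d_1·(t - 1)³: c_1 = M_1/2 = 24/5, d_1 = (M_2 - M_1)/(6h_1) = -4, b_1 = Δ_1 - h_1(2M_1 + M_2)/6 = 31/5.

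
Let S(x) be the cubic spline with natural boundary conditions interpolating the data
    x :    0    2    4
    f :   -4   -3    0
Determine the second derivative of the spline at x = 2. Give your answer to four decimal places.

0.7500

With M_i denoting the second derivative at x_i, h_i = 2, 2, and Δ_i = (y_(i+1) − y_i)/h_i = 1/2, 3/2:
  2·M_0 + 8·M_1 + 2·M_2 = 6(Δ_1 - Δ_0) = 6
Natural end conditions: M_0 = M_2 = 0.
Forward elimination and back-substitution give M_0 = 0, M_1 = 3/4, M_2 = 0.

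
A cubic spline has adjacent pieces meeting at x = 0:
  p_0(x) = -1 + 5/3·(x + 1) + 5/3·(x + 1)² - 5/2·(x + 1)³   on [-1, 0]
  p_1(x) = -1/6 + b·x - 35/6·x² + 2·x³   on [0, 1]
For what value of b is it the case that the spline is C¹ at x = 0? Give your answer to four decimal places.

p_0'(x) = 5/3 + 10/3·(x + 1) - 15/2·(x + 1)², so p_0'(0) = -5/2. On the right, p_1'(0) = b, so b = -5/2.

-2.5000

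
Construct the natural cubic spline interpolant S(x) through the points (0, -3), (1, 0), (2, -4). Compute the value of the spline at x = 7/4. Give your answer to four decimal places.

With M_i denoting the second derivative at x_i, h_i = 1, 1, and Δ_i = (y_(i+1) − y_i)/h_i = 3, -4:
  1·M_0 + 4·M_1 + 1·M_2 = 6(Δ_1 - Δ_0) = -42
Natural end conditions: M_0 = M_2 = 0.
Hence M_0 = 0, M_1 = -21/2, M_2 = 0.
On [1, 2], S(x) = 0 - 1/2·(x - 1) - 21/4·(x - 1)² + 7/4·(x - 1)³.
With (x - 1) = 3/4: S(7/4) = -663/256.

-2.5898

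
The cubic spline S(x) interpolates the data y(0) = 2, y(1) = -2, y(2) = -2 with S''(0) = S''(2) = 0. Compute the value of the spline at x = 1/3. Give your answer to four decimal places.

0.3704

Write m_i for S''(x_i). With h_i = 1, 1 and divided differences Δ_i = -4, 0, the continuity of S' gives the tridiagonal system
  1·m_0 + 4·m_1 + 1·m_2 = 6(Δ_1 - Δ_0) = 24
Natural end conditions: m_0 = m_2 = 0.
Solving: m_0 = 0, m_1 = 6, m_2 = 0.
On [0, 1], S(x) = 2 - 5·x + 0·x² + 1·x³.
With x = 1/3: S(1/3) = 10/27.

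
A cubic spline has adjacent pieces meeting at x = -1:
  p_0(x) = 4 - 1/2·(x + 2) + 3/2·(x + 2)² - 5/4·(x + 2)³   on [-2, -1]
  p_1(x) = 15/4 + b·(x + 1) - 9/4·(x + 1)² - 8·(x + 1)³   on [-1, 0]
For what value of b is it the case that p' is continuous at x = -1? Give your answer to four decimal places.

-1.2500

p_0'(x) = -1/2 + 3·(x + 2) - 15/4·(x + 2)², so p_0'(-1) = -5/4. On the right, p_1'(-1) = b, so b = -5/4.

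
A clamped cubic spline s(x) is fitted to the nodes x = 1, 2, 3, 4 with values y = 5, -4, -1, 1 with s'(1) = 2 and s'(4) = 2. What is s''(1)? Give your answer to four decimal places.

-49.6000

Write σ_i for s''(x_i). With h_i = 1, 1, 1 and divided differences Δ_i = -9, 3, 2, the continuity of s' gives the tridiagonal system
  1·σ_0 + 4·σ_1 + 1·σ_2 = 6(Δ_1 - Δ_0) = 72
  1·σ_1 + 4·σ_2 + 1·σ_3 = 6(Δ_2 - Δ_1) = -6
Clamped end conditions give two more equations: 2h_0·σ_0 + h_0·σ_1 = 6(Δ_0 - s'(1)) = -66 and h_2·σ_2 + 2h_2·σ_3 = 6(s'(4) - Δ_2) = 0.
Solving the tridiagonal system: σ_0 = -248/5, σ_1 = 166/5, σ_2 = -56/5, σ_3 = 28/5.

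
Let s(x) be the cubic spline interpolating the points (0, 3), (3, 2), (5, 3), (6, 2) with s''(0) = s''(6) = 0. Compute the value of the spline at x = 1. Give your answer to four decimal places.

Let M_i = s''(x_i). Step sizes h_i = 3, 2, 1; slopes of the chords Δ_i = (y_(i+1) - y_i)/h_i = -1/3, 1/2, -1.
  3·M_0 + 10·M_1 + 2·M_2 = 6(Δ_1 - Δ_0) = 5
  2·M_1 + 6·M_2 + 1·M_3 = 6(Δ_2 - Δ_1) = -9
Natural end conditions: M_0 = M_3 = 0.
Solving: M_0 = 0, M_1 = 6/7, M_2 = -25/14, M_3 = 0.
On [0, 3], s(x) = 3 - 16/21·x + 0·x² + 1/21·x³.
With x = 1: s(1) = 16/7.

2.2857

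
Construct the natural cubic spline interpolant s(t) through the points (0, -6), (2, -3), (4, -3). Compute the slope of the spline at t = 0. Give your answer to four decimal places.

1.8750

Write σ_i for s''(x_i). With h_i = 2, 2 and divided differences Δ_i = 3/2, 0, the continuity of s' gives the tridiagonal system
  2·σ_0 + 8·σ_1 + 2·σ_2 = 6(Δ_1 - Δ_0) = -9
Natural end conditions: σ_0 = σ_2 = 0.
Forward elimination and back-substitution give σ_0 = 0, σ_1 = -9/8, σ_2 = 0.
On [0, 2], s'(t) = b_0 + 2c_0·t + 3d_0·t² with b_0 = Δ_0 - h_0(2σ_0 + σ_1)/6 = 15/8, c_0 = σ_0/2 = 0, d_0 = (σ_1 - σ_0)/(6h_0) = -3/32. So s'(0) = 15/8.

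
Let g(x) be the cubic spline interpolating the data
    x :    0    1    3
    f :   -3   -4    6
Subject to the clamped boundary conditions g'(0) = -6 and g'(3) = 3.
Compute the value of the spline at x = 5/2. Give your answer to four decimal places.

Let σ_i = g''(x_i). Step sizes h_i = 1, 2; slopes of the chords Δ_i = (y_(i+1) - y_i)/h_i = -1, 5.
  1·σ_0 + 6·σ_1 + 2·σ_2 = 6(Δ_1 - Δ_0) = 36
Clamped end conditions give two more equations: 2h_0·σ_0 + h_0·σ_1 = 6(Δ_0 - g'(0)) = 30 and h_1·σ_1 + 2h_1·σ_2 = 6(g'(3) - Δ_1) = -12.
Solving the tridiagonal system: σ_0 = 12, σ_1 = 6, σ_2 = -6.
On [1, 3], g(x) = -4 + 3·(x - 1) + 3·(x - 1)² - 1·(x - 1)³.
With (x - 1) = 3/2: g(5/2) = 31/8.

3.8750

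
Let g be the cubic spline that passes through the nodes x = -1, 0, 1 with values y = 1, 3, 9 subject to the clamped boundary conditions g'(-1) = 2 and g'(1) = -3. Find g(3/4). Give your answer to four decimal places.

8.7773

Put M_i = g'' at the i-th knot. Here h = (1, 1) and Δ = (2, 6), so the interior equations h_(i-1)·M_(i-1) + 2(h_(i-1)+h_i)·M_i + h_i·M_(i+1) = 6(Δ_i − Δ_(i-1)) read
  1·M_0 + 4·M_1 + 1·M_2 = 6(Δ_1 - Δ_0) = 24
Clamped end conditions give two more equations: 2h_0·M_0 + h_0·M_1 = 6(Δ_0 - g'(-1)) = 0 and h_1·M_1 + 2h_1·M_2 = 6(g'(1) - Δ_1) = -54.
Solving the tridiagonal system: M_0 = -17/2, M_1 = 17, M_2 = -71/2.
On [0, 1], g(x) = 3 + 25/4·x + 17/2·x² - 35/4·x³.
With x = 3/4: g(3/4) = 2247/256.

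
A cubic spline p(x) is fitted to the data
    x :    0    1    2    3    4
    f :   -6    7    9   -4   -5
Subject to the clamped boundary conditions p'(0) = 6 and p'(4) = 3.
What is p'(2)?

-9

Write M_i for p''(x_i). With h_i = 1, 1, 1, 1 and divided differences Δ_i = 13, 2, -13, -1, the continuity of p' gives the tridiagonal system
  1·M_0 + 4·M_1 + 1·M_2 = 6(Δ_1 - Δ_0) = -66
  1·M_1 + 4·M_2 + 1·M_3 = 6(Δ_2 - Δ_1) = -90
  1·M_2 + 4·M_3 + 1·M_4 = 6(Δ_3 - Δ_2) = 72
Clamped end conditions give two more equations: 2h_0·M_0 + h_0·M_1 = 6(Δ_0 - p'(0)) = 42 and h_3·M_3 + 2h_3·M_4 = 6(p'(4) - Δ_3) = 24.
Solving the tridiagonal system: M_0 = 30, M_1 = -18, M_2 = -24, M_3 = 24, M_4 = 0.
On [2, 3], p'(x) = b_2 + 2c_2·(x - 2) + 3d_2·(x - 2)² with b_2 = Δ_2 - h_2(2M_2 + M_3)/6 = -9, c_2 = M_2/2 = -12, d_2 = (M_3 - M_2)/(6h_2) = 8. So p'(2) = -9.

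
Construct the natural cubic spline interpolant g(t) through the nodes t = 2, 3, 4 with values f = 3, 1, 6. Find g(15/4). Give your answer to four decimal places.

With M_i denoting the second derivative at x_i, h_i = 1, 1, and Δ_i = (y_(i+1) − y_i)/h_i = -2, 5:
  1·M_0 + 4·M_1 + 1·M_2 = 6(Δ_1 - Δ_0) = 42
Natural end conditions: M_0 = M_2 = 0.
Forward elimination and back-substitution give M_0 = 0, M_1 = 21/2, M_2 = 0.
On [3, 4], g(t) = 1 + 3/2·(t - 3) + 21/4·(t - 3)² - 7/4·(t - 3)³.
With (t - 3) = 3/4: g(15/4) = 1111/256.

4.3398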